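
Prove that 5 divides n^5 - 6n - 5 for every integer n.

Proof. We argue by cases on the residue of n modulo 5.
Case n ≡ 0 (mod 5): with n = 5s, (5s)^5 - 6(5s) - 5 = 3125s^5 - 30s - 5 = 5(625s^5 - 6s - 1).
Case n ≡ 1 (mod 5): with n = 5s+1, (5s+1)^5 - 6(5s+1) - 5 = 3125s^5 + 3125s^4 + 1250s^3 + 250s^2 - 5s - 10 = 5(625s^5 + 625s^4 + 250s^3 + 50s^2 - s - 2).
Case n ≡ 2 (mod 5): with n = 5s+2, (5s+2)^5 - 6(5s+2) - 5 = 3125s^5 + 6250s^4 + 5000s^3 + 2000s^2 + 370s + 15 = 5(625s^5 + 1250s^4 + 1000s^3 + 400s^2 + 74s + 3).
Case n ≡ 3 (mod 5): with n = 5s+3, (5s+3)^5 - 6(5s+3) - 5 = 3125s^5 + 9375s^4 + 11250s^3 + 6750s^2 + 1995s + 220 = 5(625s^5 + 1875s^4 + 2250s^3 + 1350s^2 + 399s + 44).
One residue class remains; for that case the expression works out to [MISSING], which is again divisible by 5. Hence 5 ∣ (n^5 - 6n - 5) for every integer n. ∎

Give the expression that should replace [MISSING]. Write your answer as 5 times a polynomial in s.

5(625s^5 + 2500s^4 + 4000s^3 + 3200s^2 + 1274s + 199)

Only n ≡ 4 (mod 5) is unaccounted for. Put n = 5s+4:
(5s+4)^5 - 6(5s+4) - 5 expands to 3125s^5 + 12500s^4 + 20000s^3 + 16000s^2 + 6370s + 995,
and factoring out 5 leaves 5(625s^5 + 2500s^4 + 4000s^3 + 3200s^2 + 1274s + 199).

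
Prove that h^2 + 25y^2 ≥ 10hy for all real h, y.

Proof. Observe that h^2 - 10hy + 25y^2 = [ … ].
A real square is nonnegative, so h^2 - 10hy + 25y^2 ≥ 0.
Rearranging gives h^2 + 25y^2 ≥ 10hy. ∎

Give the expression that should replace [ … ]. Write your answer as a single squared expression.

The leading and trailing coefficients are 1^2 and 5^2, and 10 = 2·1·5, so the trinomial is (h - 5y)^2.
Hence h^2 - 10hy + 25y^2 ≥ 0.

(h - 5y)^2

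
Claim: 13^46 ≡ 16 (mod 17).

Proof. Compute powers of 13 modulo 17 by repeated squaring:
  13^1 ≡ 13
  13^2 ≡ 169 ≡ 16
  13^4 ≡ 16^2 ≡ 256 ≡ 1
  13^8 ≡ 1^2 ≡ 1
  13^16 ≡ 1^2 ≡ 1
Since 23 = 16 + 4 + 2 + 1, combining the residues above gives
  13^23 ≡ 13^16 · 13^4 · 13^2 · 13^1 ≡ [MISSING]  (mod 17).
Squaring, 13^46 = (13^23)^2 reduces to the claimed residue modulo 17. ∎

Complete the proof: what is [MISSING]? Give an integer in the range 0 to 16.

13^16 · 13^4 · 13^2 · 13^1 ≡ 1 · 1 · 16 · 13 = 208.
208 mod 17 = 4, so 13^23 ≡ 4 (mod 17).

4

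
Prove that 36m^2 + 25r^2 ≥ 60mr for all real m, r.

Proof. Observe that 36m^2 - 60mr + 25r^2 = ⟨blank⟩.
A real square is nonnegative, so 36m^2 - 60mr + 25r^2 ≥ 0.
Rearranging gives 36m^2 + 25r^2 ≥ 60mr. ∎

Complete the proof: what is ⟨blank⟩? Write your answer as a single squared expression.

(6m - 5r)^2

The leading and trailing coefficients are 6^2 and 5^2, and 60 = 2·6·5, so the trinomial is (6m - 5r)^2.
Hence 36m^2 - 60mr + 25r^2 ≥ 0.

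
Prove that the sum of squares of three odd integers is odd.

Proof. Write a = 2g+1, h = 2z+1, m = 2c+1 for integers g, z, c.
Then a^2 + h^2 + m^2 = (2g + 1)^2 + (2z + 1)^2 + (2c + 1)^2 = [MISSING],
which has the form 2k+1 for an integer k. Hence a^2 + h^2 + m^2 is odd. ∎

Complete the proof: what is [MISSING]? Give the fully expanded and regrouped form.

2(2c^2 + 2c + 2g^2 + 2g + 2z^2 + 2z + 1) + 1

(2g + 1)^2 + (2z + 1)^2 + (2c + 1)^2 = 4c^2 + 4c + 4g^2 + 4g + 4z^2 + 4z + 3
= 2(2c^2 + 2c + 2g^2 + 2g + 2z^2 + 2z + 1) + 1.
Since 2c^2 + 2c + 2g^2 + 2g + 2z^2 + 2z + 1 is an integer, the sum of squares is of the form 2k+1 for an integer k.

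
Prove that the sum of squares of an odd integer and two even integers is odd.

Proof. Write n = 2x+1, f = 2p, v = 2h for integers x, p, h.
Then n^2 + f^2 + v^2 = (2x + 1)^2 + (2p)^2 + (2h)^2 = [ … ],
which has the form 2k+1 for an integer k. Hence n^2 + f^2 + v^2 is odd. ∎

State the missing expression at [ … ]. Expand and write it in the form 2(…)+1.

Expanding: (2x + 1)^2 + (2p)^2 + (2h)^2 = 4h^2 + 4p^2 + 4x^2 + 4x + 1.
Every term except the constant is even, so this is 2(2h^2 + 2p^2 + 2x^2 + 2x) + 1,
and 2h^2 + 2p^2 + 2x^2 + 2x ∈ ℤ gives the required form.

2(2h^2 + 2p^2 + 2x^2 + 2x) + 1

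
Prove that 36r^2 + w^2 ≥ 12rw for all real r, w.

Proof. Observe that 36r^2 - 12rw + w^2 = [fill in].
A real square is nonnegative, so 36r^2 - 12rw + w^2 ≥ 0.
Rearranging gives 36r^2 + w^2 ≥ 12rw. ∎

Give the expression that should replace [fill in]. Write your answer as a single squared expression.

36r^2 - 12rw + w^2 is a perfect-square trinomial: the outer terms are (6r)^2 and (w)^2, and the cross term is -2·6r·w.
So 36r^2 - 12rw + w^2 = (6r - w)^2 ≥ 0.

(6r - w)^2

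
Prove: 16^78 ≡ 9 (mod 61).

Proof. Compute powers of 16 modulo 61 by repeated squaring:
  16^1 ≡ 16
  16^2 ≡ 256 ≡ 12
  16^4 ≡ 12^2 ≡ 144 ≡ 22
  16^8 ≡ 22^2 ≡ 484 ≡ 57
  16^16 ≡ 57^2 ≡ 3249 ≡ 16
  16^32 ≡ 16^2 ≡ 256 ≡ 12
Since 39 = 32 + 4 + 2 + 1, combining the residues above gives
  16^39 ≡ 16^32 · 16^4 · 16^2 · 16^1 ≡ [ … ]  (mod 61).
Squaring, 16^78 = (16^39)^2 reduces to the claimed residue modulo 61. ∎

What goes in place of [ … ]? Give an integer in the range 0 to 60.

58

Multiply the listed residues: 12 · 22 · 12 · 16 = 264 → 3168 → 50688.
Reducing modulo 61: 50688 = 830·61 + 58, so 16^39 ≡ 58.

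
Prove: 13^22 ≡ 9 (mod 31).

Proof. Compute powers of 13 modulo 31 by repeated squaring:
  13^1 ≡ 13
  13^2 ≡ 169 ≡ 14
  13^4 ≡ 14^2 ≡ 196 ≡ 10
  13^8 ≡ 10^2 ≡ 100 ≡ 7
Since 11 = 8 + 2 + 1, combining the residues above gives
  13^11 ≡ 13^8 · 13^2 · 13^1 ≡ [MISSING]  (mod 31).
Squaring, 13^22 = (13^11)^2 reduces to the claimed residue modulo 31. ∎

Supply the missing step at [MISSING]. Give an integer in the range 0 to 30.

3

Multiply the listed residues: 7 · 14 · 13 = 98 → 1274.
Reducing modulo 31: 1274 = 41·31 + 3, so 13^11 ≡ 3.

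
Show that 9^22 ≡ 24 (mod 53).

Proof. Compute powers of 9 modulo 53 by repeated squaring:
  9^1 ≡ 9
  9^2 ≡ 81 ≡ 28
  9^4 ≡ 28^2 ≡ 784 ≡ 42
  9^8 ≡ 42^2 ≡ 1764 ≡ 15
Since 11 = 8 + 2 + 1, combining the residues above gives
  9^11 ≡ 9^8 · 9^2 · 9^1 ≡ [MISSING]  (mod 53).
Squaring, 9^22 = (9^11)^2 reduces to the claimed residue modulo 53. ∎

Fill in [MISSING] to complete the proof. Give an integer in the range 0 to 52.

Multiply the listed residues: 15 · 28 · 9 = 420 → 3780.
Reducing modulo 53: 3780 = 71·53 + 17, so 9^11 ≡ 17.

17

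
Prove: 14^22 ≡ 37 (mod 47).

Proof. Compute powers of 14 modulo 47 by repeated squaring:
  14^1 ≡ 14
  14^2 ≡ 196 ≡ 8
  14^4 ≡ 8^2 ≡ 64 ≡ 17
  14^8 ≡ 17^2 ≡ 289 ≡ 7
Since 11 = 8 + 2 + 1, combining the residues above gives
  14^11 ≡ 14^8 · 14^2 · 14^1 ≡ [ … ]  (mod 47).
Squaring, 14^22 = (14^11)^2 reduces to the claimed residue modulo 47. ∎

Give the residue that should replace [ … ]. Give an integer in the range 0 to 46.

Multiply the listed residues: 7 · 8 · 14 = 56 → 784.
Reducing modulo 47: 784 = 16·47 + 32, so 14^11 ≡ 32.

32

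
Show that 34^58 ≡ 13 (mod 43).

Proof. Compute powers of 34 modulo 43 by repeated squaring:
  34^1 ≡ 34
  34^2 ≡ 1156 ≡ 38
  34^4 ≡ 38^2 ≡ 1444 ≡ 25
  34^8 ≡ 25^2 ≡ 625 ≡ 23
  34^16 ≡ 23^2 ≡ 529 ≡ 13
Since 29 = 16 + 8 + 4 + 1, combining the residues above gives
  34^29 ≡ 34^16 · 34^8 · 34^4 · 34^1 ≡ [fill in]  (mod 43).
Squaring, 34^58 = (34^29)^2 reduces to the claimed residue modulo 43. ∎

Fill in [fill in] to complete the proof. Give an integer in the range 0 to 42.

20

Multiply the listed residues: 13 · 23 · 25 · 34 = 299 → 7475 → 254150.
Reducing modulo 43: 254150 = 5910·43 + 20, so 34^29 ≡ 20.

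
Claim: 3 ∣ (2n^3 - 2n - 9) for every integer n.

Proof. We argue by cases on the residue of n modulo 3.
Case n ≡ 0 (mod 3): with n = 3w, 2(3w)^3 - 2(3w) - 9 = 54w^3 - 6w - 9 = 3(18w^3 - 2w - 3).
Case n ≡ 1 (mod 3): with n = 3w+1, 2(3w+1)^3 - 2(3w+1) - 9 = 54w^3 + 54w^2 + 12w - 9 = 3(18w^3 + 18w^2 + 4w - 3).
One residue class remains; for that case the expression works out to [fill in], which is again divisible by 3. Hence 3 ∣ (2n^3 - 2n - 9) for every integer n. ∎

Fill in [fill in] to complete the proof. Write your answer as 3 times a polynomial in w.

3(18w^3 + 36w^2 + 22w + 1)

The residues treated are {0, 1}, so the missing case is n ≡ 2 (mod 3); write n = 3w+2.
Then 2(3w+2)^3 - 2(3w+2) - 9 = 54w^3 + 108w^2 + 66w + 3 = 3(18w^3 + 36w^2 + 22w + 1).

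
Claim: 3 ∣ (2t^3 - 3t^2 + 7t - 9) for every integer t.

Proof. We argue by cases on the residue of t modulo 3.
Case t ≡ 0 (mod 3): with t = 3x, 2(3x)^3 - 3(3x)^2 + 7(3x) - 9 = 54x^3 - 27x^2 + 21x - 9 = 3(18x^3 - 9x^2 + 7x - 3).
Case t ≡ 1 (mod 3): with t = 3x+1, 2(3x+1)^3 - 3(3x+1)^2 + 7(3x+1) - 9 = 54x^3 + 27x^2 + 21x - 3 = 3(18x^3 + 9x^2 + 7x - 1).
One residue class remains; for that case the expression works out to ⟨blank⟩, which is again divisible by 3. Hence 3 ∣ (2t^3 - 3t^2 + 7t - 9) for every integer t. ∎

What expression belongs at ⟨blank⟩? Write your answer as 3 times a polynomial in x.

Only t ≡ 2 (mod 3) is unaccounted for. Put t = 3x+2:
2(3x+2)^3 - 3(3x+2)^2 + 7(3x+2) - 9 expands to 54x^3 + 81x^2 + 57x + 9,
and factoring out 3 leaves 3(18x^3 + 27x^2 + 19x + 3).

3(18x^3 + 27x^2 + 19x + 3)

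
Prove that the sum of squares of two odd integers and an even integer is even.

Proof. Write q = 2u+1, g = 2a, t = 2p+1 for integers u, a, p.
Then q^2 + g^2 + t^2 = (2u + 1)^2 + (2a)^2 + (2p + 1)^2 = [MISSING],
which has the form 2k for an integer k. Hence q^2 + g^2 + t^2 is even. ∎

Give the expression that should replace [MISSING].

2(2a^2 + 2p^2 + 2p + 2u^2 + 2u + 1)

Expanding: (2u + 1)^2 + (2a)^2 + (2p + 1)^2 = 4a^2 + 4p^2 + 4p + 4u^2 + 4u + 2.
Every term is even; pulling out the factor of 2 gives 2(2a^2 + 2p^2 + 2p + 2u^2 + 2u + 1).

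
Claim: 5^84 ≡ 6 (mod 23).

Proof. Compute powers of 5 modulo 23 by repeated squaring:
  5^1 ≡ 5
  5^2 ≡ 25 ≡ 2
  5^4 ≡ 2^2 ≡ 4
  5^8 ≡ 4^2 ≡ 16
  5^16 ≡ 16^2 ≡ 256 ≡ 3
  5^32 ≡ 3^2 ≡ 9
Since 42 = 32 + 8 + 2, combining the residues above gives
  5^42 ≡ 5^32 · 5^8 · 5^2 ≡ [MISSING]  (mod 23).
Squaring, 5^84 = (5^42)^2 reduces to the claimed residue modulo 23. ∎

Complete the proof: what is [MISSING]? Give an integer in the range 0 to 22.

12

5^32 · 5^8 · 5^2 ≡ 9 · 16 · 2 = 288.
288 mod 23 = 12, so 5^42 ≡ 12 (mod 23).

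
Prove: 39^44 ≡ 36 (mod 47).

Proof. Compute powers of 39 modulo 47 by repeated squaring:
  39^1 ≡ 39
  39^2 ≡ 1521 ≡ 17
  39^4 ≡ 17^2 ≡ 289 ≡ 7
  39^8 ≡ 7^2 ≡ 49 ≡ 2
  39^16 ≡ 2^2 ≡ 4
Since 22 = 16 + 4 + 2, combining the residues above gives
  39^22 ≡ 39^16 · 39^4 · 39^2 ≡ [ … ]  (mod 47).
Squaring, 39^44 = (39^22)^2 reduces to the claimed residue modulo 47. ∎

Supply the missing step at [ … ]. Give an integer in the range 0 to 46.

6

Multiply the listed residues: 4 · 7 · 17 = 28 → 476.
Reducing modulo 47: 476 = 10·47 + 6, so 39^22 ≡ 6.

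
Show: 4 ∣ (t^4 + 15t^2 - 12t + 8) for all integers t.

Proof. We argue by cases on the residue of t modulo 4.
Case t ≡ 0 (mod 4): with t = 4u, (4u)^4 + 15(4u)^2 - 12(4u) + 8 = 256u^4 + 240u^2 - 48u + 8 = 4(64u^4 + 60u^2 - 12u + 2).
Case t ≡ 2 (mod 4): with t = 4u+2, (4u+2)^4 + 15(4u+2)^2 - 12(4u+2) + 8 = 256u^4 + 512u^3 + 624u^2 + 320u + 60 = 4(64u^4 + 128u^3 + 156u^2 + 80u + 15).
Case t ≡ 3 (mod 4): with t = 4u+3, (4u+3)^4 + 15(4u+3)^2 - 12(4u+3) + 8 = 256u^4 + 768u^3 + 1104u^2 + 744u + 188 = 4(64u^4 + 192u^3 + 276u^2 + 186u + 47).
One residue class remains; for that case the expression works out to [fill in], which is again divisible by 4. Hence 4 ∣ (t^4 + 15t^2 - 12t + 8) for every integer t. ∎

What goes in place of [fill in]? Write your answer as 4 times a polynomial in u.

Only t ≡ 1 (mod 4) is unaccounted for. Put t = 4u+1:
(4u+1)^4 + 15(4u+1)^2 - 12(4u+1) + 8 expands to 256u^4 + 256u^3 + 336u^2 + 88u + 12,
and factoring out 4 leaves 4(64u^4 + 64u^3 + 84u^2 + 22u + 3).

4(64u^4 + 64u^3 + 84u^2 + 22u + 3)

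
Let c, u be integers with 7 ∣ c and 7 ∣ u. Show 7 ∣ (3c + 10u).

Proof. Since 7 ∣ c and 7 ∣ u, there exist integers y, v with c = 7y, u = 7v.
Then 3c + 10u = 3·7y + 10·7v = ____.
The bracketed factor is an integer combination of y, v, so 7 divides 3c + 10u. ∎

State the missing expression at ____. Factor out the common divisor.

7(10v + 3y)

Pull the common 7 out of every term: 3·7y + 10·7v = 7(10v + 3y).
10v + 3y is an integer, which exhibits the divisibility.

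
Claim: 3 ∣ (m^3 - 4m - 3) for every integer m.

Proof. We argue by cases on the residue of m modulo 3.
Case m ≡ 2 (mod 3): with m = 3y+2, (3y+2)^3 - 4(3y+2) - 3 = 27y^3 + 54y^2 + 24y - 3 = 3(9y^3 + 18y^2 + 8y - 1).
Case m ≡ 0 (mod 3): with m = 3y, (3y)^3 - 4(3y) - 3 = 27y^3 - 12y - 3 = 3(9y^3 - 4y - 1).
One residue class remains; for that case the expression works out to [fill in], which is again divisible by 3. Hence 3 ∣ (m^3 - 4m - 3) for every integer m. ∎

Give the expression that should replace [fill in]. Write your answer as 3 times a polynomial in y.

3(9y^3 + 9y^2 - y - 2)

Only m ≡ 1 (mod 3) is unaccounted for. Put m = 3y+1:
(3y+1)^3 - 4(3y+1) - 3 expands to 27y^3 + 27y^2 - 3y - 6,
and factoring out 3 leaves 3(9y^3 + 9y^2 - y - 2).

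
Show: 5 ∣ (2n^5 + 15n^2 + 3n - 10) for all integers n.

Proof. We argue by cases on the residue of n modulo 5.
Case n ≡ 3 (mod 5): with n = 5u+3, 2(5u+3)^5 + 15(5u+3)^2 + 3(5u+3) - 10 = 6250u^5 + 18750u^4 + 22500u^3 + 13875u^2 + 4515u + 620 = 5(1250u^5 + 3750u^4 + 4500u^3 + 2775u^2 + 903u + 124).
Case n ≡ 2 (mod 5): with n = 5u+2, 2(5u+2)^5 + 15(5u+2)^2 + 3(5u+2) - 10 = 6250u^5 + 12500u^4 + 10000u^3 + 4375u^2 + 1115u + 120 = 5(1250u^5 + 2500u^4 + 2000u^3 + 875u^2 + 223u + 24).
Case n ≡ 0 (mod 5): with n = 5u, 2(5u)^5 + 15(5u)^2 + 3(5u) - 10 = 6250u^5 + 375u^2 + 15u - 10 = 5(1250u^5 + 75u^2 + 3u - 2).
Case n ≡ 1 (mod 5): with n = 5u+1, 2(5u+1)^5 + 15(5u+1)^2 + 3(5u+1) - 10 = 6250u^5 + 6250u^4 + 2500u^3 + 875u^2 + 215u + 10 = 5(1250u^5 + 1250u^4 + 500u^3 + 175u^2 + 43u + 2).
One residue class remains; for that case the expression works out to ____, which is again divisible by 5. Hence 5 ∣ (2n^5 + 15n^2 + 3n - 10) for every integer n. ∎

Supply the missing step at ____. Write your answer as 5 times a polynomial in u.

5(1250u^5 + 5000u^4 + 8000u^3 + 6475u^2 + 2683u + 458)

Only n ≡ 4 (mod 5) is unaccounted for. Put n = 5u+4:
2(5u+4)^5 + 15(5u+4)^2 + 3(5u+4) - 10 expands to 6250u^5 + 25000u^4 + 40000u^3 + 32375u^2 + 13415u + 2290,
and factoring out 5 leaves 5(1250u^5 + 5000u^4 + 8000u^3 + 6475u^2 + 2683u + 458).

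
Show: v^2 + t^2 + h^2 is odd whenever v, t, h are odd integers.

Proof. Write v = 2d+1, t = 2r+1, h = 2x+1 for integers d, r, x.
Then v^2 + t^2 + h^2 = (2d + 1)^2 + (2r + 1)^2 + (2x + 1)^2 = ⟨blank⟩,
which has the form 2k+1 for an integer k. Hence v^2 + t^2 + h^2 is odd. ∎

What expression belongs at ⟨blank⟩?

(2d + 1)^2 + (2r + 1)^2 + (2x + 1)^2 = 4d^2 + 4d + 4r^2 + 4r + 4x^2 + 4x + 3
= 2(2d^2 + 2d + 2r^2 + 2r + 2x^2 + 2x + 1) + 1.
Since 2d^2 + 2d + 2r^2 + 2r + 2x^2 + 2x + 1 is an integer, the sum of squares is of the form 2k+1 for an integer k.

2(2d^2 + 2d + 2r^2 + 2r + 2x^2 + 2x + 1) + 1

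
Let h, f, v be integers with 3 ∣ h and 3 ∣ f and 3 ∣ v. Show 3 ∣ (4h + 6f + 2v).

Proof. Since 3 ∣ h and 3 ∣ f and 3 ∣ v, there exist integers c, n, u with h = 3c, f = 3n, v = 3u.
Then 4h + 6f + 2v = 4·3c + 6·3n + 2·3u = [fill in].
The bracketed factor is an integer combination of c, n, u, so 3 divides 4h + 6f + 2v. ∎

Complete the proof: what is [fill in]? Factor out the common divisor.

3(4c + 6n + 2u)

Each term has a factor of 3: 4·3c + 6·3n + 2·3u = 3·(4c + 6n + 2u).
Since 4c + 6n + 2u is an integer, 3 ∣ (4h + 6f + 2v).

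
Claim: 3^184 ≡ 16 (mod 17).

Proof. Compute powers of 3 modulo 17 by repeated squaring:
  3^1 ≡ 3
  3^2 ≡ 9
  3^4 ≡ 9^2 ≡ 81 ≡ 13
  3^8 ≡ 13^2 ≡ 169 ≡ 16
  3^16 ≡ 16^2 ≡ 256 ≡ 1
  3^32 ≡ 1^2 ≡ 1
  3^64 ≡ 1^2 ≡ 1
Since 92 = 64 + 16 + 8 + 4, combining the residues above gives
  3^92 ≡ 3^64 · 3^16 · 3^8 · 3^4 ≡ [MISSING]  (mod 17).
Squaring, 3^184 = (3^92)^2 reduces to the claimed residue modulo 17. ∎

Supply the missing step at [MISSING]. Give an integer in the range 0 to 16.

4

3^64 · 3^16 · 3^8 · 3^4 ≡ 1 · 1 · 16 · 13 = 208.
208 mod 17 = 4, so 3^92 ≡ 4 (mod 17).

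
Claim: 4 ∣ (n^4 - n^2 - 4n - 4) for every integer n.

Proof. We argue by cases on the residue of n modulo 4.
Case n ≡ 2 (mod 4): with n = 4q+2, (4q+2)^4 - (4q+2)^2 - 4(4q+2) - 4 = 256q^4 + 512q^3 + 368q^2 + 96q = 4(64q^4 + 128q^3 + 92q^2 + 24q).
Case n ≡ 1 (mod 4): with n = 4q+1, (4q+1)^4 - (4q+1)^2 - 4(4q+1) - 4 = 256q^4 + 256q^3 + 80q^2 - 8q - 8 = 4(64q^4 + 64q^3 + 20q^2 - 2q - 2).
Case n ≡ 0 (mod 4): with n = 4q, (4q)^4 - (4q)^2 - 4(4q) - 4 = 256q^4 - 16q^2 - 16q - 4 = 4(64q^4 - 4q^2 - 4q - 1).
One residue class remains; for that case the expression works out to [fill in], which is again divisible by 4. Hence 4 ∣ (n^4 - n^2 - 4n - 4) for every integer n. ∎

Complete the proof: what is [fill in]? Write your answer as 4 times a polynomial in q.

Only n ≡ 3 (mod 4) is unaccounted for. Put n = 4q+3:
(4q+3)^4 - (4q+3)^2 - 4(4q+3) - 4 expands to 256q^4 + 768q^3 + 848q^2 + 392q + 56,
and factoring out 4 leaves 4(64q^4 + 192q^3 + 212q^2 + 98q + 14).

4(64q^4 + 192q^3 + 212q^2 + 98q + 14)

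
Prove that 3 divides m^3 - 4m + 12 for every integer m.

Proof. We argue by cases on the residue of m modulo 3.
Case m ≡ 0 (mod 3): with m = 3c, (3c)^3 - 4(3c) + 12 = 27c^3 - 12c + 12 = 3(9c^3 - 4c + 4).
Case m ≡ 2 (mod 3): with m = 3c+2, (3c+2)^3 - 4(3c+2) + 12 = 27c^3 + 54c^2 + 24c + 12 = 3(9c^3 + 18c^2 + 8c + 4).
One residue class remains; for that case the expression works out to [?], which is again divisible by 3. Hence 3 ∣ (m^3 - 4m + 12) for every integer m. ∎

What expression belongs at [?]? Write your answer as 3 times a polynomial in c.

3(9c^3 + 9c^2 - c + 3)

Only m ≡ 1 (mod 3) is unaccounted for. Put m = 3c+1:
(3c+1)^3 - 4(3c+1) + 12 expands to 27c^3 + 27c^2 - 3c + 9,
and factoring out 3 leaves 3(9c^3 + 9c^2 - c + 3).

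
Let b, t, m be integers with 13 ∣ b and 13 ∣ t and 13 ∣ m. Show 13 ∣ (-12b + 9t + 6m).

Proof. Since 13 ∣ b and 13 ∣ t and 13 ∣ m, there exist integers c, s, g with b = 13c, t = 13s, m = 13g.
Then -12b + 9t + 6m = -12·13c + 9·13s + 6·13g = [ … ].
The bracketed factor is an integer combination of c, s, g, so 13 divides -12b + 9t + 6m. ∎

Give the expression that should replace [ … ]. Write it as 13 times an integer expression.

13(-12c + 6g + 9s)

Each term has a factor of 13: -12·13c + 9·13s + 6·13g = 13·(-12c + 6g + 9s).
Since -12c + 6g + 9s is an integer, 13 ∣ (-12b + 9t + 6m).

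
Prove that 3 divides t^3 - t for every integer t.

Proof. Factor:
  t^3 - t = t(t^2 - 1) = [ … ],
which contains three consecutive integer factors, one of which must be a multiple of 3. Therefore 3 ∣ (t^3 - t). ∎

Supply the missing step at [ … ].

(t - 1)t(t + 1)

t(t^2 - 1) = t(t - 1)(t + 1) = (t - 1)t(t + 1).
These three factors are consecutive integers, so their product is divisible by 3.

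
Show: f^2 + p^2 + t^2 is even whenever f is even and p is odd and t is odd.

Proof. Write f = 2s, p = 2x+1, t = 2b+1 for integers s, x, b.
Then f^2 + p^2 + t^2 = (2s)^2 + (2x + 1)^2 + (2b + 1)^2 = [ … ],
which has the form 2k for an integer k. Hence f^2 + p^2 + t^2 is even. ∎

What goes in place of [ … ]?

(2s)^2 + (2x + 1)^2 + (2b + 1)^2 = 4b^2 + 4b + 4s^2 + 4x^2 + 4x + 2
= 2(2b^2 + 2b + 2s^2 + 2x^2 + 2x + 1).
Since 2b^2 + 2b + 2s^2 + 2x^2 + 2x + 1 is an integer, the sum of squares is of the form 2k for an integer k.

2(2b^2 + 2b + 2s^2 + 2x^2 + 2x + 1)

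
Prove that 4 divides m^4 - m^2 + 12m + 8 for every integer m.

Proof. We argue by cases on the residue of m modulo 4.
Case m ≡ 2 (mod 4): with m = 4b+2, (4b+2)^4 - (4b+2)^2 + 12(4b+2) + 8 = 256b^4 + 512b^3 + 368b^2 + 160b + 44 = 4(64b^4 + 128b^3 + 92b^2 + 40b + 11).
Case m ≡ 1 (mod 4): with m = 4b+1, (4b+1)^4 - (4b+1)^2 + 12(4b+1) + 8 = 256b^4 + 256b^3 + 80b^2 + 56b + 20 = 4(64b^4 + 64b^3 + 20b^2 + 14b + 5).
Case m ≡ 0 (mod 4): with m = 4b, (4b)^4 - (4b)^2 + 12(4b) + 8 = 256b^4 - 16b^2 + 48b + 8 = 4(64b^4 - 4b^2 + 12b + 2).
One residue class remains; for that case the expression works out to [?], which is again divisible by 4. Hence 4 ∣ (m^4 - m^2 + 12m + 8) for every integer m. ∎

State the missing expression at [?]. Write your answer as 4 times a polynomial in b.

Only m ≡ 3 (mod 4) is unaccounted for. Put m = 4b+3:
(4b+3)^4 - (4b+3)^2 + 12(4b+3) + 8 expands to 256b^4 + 768b^3 + 848b^2 + 456b + 116,
and factoring out 4 leaves 4(64b^4 + 192b^3 + 212b^2 + 114b + 29).

4(64b^4 + 192b^3 + 212b^2 + 114b + 29)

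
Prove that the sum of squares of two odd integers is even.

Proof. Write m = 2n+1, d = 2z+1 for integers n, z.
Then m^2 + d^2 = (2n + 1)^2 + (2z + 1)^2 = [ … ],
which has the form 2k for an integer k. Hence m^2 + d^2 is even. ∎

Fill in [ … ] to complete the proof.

Expanding: (2n + 1)^2 + (2z + 1)^2 = 4n^2 + 4n + 4z^2 + 4z + 2.
Every term is even; pulling out the factor of 2 gives 2(2n^2 + 2n + 2z^2 + 2z + 1).

2(2n^2 + 2n + 2z^2 + 2z + 1)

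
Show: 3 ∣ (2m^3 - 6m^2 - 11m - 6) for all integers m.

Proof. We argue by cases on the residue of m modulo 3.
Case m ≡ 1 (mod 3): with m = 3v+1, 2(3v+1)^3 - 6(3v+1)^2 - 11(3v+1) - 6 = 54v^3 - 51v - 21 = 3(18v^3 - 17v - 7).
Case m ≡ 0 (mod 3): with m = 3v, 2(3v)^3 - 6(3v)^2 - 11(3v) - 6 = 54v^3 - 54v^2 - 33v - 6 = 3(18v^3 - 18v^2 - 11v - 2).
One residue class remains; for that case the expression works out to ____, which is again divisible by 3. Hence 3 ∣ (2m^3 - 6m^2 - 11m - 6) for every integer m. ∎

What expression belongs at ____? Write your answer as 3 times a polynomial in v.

3(18v^3 + 18v^2 - 11v - 12)

Only m ≡ 2 (mod 3) is unaccounted for. Put m = 3v+2:
2(3v+2)^3 - 6(3v+2)^2 - 11(3v+2) - 6 expands to 54v^3 + 54v^2 - 33v - 36,
and factoring out 3 leaves 3(18v^3 + 18v^2 - 11v - 12).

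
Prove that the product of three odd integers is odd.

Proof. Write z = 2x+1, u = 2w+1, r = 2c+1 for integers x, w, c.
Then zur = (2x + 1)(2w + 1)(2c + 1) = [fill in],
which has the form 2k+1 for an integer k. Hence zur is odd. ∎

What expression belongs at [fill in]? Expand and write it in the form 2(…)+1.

(2x + 1)(2w + 1)(2c + 1) = 8cwx + 4cw + 4cx + 2c + 4wx + 2w + 2x + 1
= 2(4cwx + 2cw + 2cx + c + 2wx + w + x) + 1.
Since 4cwx + 2cw + 2cx + c + 2wx + w + x is an integer, the product is of the form 2k+1 for an integer k.

2(4cwx + 2cw + 2cx + c + 2wx + w + x) + 1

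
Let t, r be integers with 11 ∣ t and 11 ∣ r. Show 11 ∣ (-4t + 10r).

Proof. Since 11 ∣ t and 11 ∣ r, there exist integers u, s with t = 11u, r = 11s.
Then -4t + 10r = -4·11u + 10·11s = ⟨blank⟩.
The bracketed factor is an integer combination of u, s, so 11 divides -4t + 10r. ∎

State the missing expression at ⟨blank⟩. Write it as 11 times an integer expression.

Pull the common 11 out of every term: -4·11u + 10·11s = 11(10s - 4u).
10s - 4u is an integer, which exhibits the divisibility.

11(10s - 4u)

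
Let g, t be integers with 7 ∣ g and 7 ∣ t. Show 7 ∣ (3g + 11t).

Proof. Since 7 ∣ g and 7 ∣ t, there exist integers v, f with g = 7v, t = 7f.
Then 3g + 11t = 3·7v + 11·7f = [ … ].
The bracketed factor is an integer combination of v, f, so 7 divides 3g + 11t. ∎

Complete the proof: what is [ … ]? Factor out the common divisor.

Each term has a factor of 7: 3·7v + 11·7f = 7·(11f + 3v).
Since 11f + 3v is an integer, 7 ∣ (3g + 11t).

7(11f + 3v)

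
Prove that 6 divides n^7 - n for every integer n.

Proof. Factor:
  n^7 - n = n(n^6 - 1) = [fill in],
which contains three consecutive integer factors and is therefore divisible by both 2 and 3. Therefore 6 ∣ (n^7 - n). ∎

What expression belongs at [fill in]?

n^6 - 1 = (n^2 - 1)(n^4 + n^2 + 1), and n^2 - 1 = (n-1)(n+1).
So n(n^6 - 1) = (n - 1)n(n + 1)(n^4 + n^2 + 1).

(n - 1)n(n + 1)(n^4 + n^2 + 1)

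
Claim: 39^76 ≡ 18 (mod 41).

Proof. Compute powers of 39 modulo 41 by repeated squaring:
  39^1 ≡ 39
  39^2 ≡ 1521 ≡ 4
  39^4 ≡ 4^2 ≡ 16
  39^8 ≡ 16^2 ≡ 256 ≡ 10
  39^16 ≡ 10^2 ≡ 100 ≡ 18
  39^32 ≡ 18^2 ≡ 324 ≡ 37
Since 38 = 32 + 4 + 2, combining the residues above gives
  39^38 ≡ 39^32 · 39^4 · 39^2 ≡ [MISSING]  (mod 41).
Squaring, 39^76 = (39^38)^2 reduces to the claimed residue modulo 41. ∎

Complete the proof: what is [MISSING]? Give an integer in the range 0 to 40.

31

39^32 · 39^4 · 39^2 ≡ 37 · 16 · 4 = 2368.
2368 mod 41 = 31, so 39^38 ≡ 31 (mod 41).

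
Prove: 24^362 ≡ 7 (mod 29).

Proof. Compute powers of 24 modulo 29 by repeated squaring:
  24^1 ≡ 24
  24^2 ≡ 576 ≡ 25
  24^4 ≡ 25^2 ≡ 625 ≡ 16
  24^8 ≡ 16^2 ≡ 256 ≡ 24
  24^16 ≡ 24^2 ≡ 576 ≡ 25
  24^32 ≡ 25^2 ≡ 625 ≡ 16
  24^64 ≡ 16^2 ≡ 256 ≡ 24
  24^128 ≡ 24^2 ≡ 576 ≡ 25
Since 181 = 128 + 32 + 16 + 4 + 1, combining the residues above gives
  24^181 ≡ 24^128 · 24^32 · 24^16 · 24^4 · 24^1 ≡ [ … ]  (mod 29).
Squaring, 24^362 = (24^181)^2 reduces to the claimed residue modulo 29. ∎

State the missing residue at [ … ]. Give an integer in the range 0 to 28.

24^128 · 24^32 · 24^16 · 24^4 · 24^1 ≡ 25 · 16 · 25 · 16 · 24 = 3840000.
3840000 mod 29 = 23, so 24^181 ≡ 23 (mod 29).

23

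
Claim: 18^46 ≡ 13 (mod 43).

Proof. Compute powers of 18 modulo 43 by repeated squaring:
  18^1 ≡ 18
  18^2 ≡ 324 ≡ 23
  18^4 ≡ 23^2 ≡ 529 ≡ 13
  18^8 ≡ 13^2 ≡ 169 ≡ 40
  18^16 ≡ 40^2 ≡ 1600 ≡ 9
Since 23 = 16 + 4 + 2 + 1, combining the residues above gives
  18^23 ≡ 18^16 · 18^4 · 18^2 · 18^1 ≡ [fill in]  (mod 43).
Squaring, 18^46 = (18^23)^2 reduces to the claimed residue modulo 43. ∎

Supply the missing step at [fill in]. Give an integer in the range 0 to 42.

Multiply the listed residues: 9 · 13 · 23 · 18 = 117 → 2691 → 48438.
Reducing modulo 43: 48438 = 1126·43 + 20, so 18^23 ≡ 20.

20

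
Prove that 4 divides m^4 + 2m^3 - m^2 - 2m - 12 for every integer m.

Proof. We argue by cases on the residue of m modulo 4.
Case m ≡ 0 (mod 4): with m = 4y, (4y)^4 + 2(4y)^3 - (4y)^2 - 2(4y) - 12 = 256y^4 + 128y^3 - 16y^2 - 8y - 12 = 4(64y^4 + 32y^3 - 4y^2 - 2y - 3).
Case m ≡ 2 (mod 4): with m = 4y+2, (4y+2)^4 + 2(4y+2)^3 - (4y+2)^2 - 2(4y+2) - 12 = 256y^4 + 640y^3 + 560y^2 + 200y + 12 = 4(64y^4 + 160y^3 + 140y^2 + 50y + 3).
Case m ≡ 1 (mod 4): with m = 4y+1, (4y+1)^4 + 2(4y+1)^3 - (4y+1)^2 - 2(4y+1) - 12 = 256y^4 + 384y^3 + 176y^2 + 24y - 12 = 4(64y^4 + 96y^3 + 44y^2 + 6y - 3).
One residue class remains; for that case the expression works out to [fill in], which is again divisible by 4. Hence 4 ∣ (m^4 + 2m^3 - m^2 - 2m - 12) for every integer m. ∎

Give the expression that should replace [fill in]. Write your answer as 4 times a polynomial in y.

Only m ≡ 3 (mod 4) is unaccounted for. Put m = 4y+3:
(4y+3)^4 + 2(4y+3)^3 - (4y+3)^2 - 2(4y+3) - 12 expands to 256y^4 + 896y^3 + 1136y^2 + 616y + 108,
and factoring out 4 leaves 4(64y^4 + 224y^3 + 284y^2 + 154y + 27).

4(64y^4 + 224y^3 + 284y^2 + 154y + 27)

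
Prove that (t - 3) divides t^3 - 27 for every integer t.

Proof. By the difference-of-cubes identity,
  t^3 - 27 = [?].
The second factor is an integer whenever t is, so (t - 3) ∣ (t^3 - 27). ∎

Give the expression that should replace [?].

(t - 3)(t^2 + 3t + 9)

a^3 - b^3 = (a - b)(a^2 + ab + b^2). With a = t, b = 3:
t^3 - 27 = (t - 3)(t^2 + 3t + 9).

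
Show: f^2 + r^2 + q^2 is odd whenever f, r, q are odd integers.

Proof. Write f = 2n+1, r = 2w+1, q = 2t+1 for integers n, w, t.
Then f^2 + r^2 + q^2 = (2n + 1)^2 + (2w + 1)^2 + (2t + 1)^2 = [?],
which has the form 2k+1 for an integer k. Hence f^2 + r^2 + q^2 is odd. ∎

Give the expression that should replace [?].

Expanding: (2n + 1)^2 + (2w + 1)^2 + (2t + 1)^2 = 4n^2 + 4n + 4t^2 + 4t + 4w^2 + 4w + 3.
Every term except the constant is even, so this is 2(2n^2 + 2n + 2t^2 + 2t + 2w^2 + 2w + 1) + 1,
and 2n^2 + 2n + 2t^2 + 2t + 2w^2 + 2w + 1 ∈ ℤ gives the required form.

2(2n^2 + 2n + 2t^2 + 2t + 2w^2 + 2w + 1) + 1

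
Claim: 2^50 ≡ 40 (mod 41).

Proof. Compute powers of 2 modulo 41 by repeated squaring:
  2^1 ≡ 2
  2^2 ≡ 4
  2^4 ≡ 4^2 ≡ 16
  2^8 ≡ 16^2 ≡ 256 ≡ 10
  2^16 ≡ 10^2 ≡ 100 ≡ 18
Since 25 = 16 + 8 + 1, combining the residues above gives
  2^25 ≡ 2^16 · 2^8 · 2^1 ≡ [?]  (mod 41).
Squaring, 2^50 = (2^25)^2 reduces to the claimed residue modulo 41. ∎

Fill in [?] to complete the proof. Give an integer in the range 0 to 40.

2^16 · 2^8 · 2^1 ≡ 18 · 10 · 2 = 360.
360 mod 41 = 32, so 2^25 ≡ 32 (mod 41).

32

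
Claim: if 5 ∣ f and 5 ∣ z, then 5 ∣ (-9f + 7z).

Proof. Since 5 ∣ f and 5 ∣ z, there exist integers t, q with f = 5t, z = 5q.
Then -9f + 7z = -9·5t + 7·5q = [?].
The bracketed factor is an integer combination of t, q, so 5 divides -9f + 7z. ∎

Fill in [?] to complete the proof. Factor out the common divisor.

Pull the common 5 out of every term: -9·5t + 7·5q = 5(7q - 9t).
7q - 9t is an integer, which exhibits the divisibility.

5(7q - 9t)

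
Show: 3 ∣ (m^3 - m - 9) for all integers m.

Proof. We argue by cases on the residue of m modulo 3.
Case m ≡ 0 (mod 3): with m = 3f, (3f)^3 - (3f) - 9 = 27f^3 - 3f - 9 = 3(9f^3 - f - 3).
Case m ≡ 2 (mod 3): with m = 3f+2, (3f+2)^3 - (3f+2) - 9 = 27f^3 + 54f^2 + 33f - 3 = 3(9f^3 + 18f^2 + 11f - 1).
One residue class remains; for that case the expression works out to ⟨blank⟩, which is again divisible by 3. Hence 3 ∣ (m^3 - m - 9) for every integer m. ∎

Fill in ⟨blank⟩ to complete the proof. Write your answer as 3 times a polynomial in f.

Only m ≡ 1 (mod 3) is unaccounted for. Put m = 3f+1:
(3f+1)^3 - (3f+1) - 9 expands to 27f^3 + 27f^2 + 6f - 9,
and factoring out 3 leaves 3(9f^3 + 9f^2 + 2f - 3).

3(9f^3 + 9f^2 + 2f - 3)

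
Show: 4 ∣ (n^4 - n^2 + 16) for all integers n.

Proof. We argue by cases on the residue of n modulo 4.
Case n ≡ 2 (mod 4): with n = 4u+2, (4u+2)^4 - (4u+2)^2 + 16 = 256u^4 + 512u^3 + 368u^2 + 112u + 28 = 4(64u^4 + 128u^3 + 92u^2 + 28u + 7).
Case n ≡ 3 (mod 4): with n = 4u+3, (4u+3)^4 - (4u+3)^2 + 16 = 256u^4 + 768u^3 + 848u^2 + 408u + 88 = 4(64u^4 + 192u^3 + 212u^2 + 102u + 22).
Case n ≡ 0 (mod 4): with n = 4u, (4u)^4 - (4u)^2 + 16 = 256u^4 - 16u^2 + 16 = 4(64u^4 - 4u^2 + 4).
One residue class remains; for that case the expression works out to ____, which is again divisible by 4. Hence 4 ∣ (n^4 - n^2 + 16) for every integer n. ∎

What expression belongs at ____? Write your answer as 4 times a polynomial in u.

4(64u^4 + 64u^3 + 20u^2 + 2u + 4)

Only n ≡ 1 (mod 4) is unaccounted for. Put n = 4u+1:
(4u+1)^4 - (4u+1)^2 + 16 expands to 256u^4 + 256u^3 + 80u^2 + 8u + 16,
and factoring out 4 leaves 4(64u^4 + 64u^3 + 20u^2 + 2u + 4).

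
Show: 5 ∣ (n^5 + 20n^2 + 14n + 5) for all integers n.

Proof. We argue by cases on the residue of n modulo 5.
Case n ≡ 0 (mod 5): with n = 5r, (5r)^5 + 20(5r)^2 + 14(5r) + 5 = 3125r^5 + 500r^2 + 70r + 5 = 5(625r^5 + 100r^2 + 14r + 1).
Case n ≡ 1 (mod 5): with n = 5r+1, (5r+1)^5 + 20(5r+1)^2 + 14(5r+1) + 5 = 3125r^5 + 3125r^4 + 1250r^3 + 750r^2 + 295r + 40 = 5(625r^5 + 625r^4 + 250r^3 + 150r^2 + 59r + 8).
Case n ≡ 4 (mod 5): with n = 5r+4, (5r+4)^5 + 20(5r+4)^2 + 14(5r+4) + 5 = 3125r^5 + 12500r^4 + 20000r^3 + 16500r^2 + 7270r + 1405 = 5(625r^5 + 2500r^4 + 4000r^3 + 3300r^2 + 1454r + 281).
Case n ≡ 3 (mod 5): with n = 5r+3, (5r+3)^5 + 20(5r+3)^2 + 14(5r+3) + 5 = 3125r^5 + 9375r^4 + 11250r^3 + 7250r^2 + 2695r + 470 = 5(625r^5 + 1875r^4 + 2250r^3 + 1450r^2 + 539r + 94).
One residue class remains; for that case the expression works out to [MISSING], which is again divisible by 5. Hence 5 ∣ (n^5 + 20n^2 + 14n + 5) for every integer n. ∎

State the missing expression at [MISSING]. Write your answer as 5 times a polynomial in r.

The residues treated are {0, 1, 4, 3}, so the missing case is n ≡ 2 (mod 5); write n = 5r+2.
Then (5r+2)^5 + 20(5r+2)^2 + 14(5r+2) + 5 = 3125r^5 + 6250r^4 + 5000r^3 + 2500r^2 + 870r + 145 = 5(625r^5 + 1250r^4 + 1000r^3 + 500r^2 + 174r + 29).

5(625r^5 + 1250r^4 + 1000r^3 + 500r^2 + 174r + 29)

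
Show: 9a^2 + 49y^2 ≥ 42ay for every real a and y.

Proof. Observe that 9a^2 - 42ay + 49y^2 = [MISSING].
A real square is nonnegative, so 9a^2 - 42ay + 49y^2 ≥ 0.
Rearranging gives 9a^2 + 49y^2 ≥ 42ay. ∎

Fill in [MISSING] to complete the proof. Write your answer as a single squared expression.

(3a - 7y)^2

9a^2 - 42ay + 49y^2 is a perfect-square trinomial: the outer terms are (3a)^2 and (7y)^2, and the cross term is -2·3a·7y.
So 9a^2 - 42ay + 49y^2 = (3a - 7y)^2 ≥ 0.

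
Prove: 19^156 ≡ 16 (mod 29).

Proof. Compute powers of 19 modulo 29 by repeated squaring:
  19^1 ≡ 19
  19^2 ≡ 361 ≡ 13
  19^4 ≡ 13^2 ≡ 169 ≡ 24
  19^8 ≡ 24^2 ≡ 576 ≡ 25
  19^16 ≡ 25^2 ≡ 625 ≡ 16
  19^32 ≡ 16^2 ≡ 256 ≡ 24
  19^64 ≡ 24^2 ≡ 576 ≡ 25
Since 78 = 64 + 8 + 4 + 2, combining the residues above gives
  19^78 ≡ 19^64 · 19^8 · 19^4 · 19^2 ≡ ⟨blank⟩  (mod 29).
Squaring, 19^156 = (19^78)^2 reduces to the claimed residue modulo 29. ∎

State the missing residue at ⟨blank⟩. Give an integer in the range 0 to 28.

19^64 · 19^8 · 19^4 · 19^2 ≡ 25 · 25 · 24 · 13 = 195000.
195000 mod 29 = 4, so 19^78 ≡ 4 (mod 29).

4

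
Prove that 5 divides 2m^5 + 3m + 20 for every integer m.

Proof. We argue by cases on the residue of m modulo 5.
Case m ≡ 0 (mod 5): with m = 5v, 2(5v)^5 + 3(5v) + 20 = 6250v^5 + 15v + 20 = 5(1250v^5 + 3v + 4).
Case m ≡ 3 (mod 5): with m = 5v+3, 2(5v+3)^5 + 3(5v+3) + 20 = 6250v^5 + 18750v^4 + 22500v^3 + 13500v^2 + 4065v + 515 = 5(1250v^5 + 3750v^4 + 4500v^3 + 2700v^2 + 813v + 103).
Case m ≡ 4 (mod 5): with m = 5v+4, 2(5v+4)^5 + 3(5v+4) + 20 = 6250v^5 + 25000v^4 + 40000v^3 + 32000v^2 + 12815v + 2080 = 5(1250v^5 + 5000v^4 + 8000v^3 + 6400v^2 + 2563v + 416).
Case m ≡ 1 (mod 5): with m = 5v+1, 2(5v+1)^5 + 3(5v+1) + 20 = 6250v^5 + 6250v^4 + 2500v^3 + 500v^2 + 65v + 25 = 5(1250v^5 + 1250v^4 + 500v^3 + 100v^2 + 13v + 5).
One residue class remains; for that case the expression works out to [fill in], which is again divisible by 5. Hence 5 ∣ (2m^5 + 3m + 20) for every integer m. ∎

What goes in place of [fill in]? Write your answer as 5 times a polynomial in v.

5(1250v^5 + 2500v^4 + 2000v^3 + 800v^2 + 163v + 18)

Only m ≡ 2 (mod 5) is unaccounted for. Put m = 5v+2:
2(5v+2)^5 + 3(5v+2) + 20 expands to 6250v^5 + 12500v^4 + 10000v^3 + 4000v^2 + 815v + 90,
and factoring out 5 leaves 5(1250v^5 + 2500v^4 + 2000v^3 + 800v^2 + 163v + 18).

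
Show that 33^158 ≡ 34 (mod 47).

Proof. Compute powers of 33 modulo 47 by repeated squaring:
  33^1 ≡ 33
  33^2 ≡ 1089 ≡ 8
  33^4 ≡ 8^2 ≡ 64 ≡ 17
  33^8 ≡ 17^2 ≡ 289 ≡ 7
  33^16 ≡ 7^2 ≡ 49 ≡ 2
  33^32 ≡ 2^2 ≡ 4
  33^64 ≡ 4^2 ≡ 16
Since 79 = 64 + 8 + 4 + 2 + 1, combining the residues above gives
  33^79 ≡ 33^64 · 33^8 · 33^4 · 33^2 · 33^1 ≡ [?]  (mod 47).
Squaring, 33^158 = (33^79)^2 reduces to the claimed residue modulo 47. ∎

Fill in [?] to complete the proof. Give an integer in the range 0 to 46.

Multiply the listed residues: 16 · 7 · 17 · 8 · 33 = 112 → 1904 → 15232 → 502656.
Reducing modulo 47: 502656 = 10694·47 + 38, so 33^79 ≡ 38.

38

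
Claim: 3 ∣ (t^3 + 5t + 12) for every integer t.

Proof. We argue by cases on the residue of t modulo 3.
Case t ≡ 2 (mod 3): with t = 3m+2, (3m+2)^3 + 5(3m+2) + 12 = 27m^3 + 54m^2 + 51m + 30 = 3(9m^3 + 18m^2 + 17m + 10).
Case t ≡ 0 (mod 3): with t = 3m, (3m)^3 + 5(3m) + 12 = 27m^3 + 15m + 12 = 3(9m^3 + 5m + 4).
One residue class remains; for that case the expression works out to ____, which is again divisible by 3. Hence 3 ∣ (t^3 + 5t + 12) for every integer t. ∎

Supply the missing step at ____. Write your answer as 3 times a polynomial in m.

The residues treated are {2, 0}, so the missing case is t ≡ 1 (mod 3); write t = 3m+1.
Then (3m+1)^3 + 5(3m+1) + 12 = 27m^3 + 27m^2 + 24m + 18 = 3(9m^3 + 9m^2 + 8m + 6).

3(9m^3 + 9m^2 + 8m + 6)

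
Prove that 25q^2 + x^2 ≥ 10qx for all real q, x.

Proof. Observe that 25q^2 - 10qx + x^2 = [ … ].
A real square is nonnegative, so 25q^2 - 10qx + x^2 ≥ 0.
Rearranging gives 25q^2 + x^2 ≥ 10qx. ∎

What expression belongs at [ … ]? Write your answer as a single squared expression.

The leading and trailing coefficients are 5^2 and 1^2, and 10 = 2·5·1, so the trinomial is (5q - x)^2.
Hence 25q^2 - 10qx + x^2 ≥ 0.

(5q - x)^2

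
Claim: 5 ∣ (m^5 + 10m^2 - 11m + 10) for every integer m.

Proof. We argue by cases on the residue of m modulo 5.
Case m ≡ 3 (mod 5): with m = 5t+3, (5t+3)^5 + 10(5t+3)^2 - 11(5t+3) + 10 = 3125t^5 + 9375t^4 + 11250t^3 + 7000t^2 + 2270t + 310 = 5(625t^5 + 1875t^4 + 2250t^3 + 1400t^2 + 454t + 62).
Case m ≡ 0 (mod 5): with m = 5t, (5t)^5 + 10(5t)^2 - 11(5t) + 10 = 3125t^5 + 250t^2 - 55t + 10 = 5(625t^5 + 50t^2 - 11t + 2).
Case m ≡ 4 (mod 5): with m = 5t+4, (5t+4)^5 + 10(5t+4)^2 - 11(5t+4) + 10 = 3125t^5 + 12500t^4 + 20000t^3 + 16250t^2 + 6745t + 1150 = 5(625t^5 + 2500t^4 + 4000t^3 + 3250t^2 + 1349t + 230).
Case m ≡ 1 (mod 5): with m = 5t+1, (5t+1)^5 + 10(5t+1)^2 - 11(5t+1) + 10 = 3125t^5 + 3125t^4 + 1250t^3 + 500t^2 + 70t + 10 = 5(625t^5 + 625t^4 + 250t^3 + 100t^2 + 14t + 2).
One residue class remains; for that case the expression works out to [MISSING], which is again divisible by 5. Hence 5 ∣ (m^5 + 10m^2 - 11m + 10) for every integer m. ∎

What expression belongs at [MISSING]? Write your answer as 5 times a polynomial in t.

5(625t^5 + 1250t^4 + 1000t^3 + 450t^2 + 109t + 12)

Only m ≡ 2 (mod 5) is unaccounted for. Put m = 5t+2:
(5t+2)^5 + 10(5t+2)^2 - 11(5t+2) + 10 expands to 3125t^5 + 6250t^4 + 5000t^3 + 2250t^2 + 545t + 60,
and factoring out 5 leaves 5(625t^5 + 1250t^4 + 1000t^3 + 450t^2 + 109t + 12).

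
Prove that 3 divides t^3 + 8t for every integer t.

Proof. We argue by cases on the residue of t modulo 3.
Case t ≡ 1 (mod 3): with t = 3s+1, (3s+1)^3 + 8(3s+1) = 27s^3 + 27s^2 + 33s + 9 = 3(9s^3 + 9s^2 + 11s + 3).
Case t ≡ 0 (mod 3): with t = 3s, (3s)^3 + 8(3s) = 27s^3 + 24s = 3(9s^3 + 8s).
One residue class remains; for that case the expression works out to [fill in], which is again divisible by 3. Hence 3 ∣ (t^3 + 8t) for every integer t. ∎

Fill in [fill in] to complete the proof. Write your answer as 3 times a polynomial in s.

The residues treated are {1, 0}, so the missing case is t ≡ 2 (mod 3); write t = 3s+2.
Then (3s+2)^3 + 8(3s+2) = 27s^3 + 54s^2 + 60s + 24 = 3(9s^3 + 18s^2 + 20s + 8).

3(9s^3 + 18s^2 + 20s + 8)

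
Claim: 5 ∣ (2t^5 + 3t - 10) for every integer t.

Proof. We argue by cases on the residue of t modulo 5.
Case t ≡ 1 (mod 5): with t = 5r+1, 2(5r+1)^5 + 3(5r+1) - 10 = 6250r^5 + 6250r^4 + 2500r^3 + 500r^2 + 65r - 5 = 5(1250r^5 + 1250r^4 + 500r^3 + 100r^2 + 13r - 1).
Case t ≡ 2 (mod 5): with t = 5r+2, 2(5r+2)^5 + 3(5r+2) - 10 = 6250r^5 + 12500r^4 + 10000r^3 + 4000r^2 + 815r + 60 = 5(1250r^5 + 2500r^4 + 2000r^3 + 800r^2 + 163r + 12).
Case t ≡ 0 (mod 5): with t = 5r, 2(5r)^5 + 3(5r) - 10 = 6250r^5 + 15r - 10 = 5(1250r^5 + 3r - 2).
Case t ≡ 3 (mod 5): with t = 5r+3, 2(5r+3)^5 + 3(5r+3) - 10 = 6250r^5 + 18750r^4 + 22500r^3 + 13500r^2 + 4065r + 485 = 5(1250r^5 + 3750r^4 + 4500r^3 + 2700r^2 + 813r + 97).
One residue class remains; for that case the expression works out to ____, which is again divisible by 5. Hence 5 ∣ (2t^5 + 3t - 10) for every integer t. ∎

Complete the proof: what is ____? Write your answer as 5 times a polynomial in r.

5(1250r^5 + 5000r^4 + 8000r^3 + 6400r^2 + 2563r + 410)

The residues treated are {1, 2, 0, 3}, so the missing case is t ≡ 4 (mod 5); write t = 5r+4.
Then 2(5r+4)^5 + 3(5r+4) - 10 = 6250r^5 + 25000r^4 + 40000r^3 + 32000r^2 + 12815r + 2050 = 5(1250r^5 + 5000r^4 + 8000r^3 + 6400r^2 + 2563r + 410).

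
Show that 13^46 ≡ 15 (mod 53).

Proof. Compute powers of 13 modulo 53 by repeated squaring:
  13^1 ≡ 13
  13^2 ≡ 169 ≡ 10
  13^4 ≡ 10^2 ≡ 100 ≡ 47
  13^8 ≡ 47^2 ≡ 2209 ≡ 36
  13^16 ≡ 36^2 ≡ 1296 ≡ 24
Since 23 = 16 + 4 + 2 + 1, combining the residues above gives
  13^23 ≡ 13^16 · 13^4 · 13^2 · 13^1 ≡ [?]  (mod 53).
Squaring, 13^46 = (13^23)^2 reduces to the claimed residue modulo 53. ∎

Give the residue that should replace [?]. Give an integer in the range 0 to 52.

Multiply the listed residues: 24 · 47 · 10 · 13 = 1128 → 11280 → 146640.
Reducing modulo 53: 146640 = 2766·53 + 42, so 13^23 ≡ 42.

42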